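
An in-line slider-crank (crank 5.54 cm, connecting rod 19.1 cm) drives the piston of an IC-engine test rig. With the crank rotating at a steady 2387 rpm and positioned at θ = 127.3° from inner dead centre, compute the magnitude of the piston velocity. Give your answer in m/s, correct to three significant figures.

ω = 2π·2387/60 = 250 rad/s
For an in-line slider-crank, x = r cosθ + √(L² − r² sin²θ), so v = −rω sinθ·[1 + r cosθ/√(L² − r² sin²θ)].
With r = 0.0554 m, L = 0.191 m, θ = 127.3°: √(L² − r² sin²θ) = 0.18585 m.
v = −0.0554·250·0.79547·[1 + 0.0554·-0.60599/0.18585] = -9.0259 m/s.
|v| = 9.0259 m/s.

9.03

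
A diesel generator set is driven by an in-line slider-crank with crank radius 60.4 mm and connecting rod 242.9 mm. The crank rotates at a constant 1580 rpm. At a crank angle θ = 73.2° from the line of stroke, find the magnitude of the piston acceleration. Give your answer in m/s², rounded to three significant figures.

ω = 2π·1580/60 = 165.5 rad/s
x(θ) = r cosθ + √(L² − r² sin²θ); with ω constant, a = ω²·d²x/dθ².
d²x/dθ² = −r cosθ − r²(cos2θ)/√u − r⁴ sin²2θ/(4u^{3/2}),  u = L² − r² sin²θ = 0.055657 m².
Substituting r = 0.0604 m, L = 0.2429 m, θ = 73.2°: d²x/dθ² = -0.0046551 m.
a = ω²·d²x/dθ² = (165.5)²·(-0.0046551) = -127.44 m/s²;  |a| = 127.44 m/s².

127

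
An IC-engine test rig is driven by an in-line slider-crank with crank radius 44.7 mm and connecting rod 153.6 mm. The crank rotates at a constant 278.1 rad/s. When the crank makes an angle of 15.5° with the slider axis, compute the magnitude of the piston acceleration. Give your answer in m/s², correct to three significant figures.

ω = 278.1 rad/s
x(θ) = r cosθ + √(L² − r² sin²θ); with ω constant, a = ω²·d²x/dθ².
d²x/dθ² = −r cosθ − r²(cos2θ)/√u − r⁴ sin²2θ/(4u^{3/2}),  u = L² − r² sin²θ = 0.0234503 m².
Substituting r = 0.0447 m, L = 0.1536 m, θ = 15.5°: d²x/dθ² = -0.054332 m.
a = ω²·d²x/dθ² = (278.1)²·(-0.054332) = -4202 m/s²;  |a| = 4202 m/s².

4200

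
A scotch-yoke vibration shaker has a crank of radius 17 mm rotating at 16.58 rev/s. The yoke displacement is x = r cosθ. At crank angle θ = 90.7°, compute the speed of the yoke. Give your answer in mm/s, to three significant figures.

ω = 104.2 rad/s (from 16.58 rev/s).
x = r cosθ ⇒ ẋ = −rω sinθ.
|v| = rω|sinθ| = 0.017·104.2·|sin 90.7°| = 1.7708 m/s = 1770.8 mm/s.

1770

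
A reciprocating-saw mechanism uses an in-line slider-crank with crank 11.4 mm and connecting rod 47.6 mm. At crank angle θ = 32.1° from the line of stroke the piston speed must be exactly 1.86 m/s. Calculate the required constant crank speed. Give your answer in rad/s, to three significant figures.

255

For an in-line slider-crank, |v_piston| = rω|sinθ|·[1 + r cosθ/√(L² − r² sin²θ)].
With r = 0.0114 m, L = 0.0476 m, θ = 32.1°: the bracketed kinematic factor |dx/dθ| = 0.0072971 m.
ω = v/|dx/dθ| = 1.86/0.0072971 = 254.9 rad/s.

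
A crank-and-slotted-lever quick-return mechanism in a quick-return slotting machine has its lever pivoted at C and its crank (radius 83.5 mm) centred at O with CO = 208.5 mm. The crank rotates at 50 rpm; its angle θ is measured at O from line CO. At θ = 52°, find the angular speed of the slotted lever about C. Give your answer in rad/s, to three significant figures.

ω = 5.236 rad/s (from 50 rpm).
Crank pin A relative to C: A = (d + r cosθ, r sinθ); lever angle φ = atan2(r sinθ, d + r cosθ).
Differentiating tanφ: φ̇ = rω(d cosθ + r)/(d² + r² + 2dr cosθ).
d² + r² + 2dr cosθ = |CA|² = 0.0718815 m²;  d cosθ + r = +0.21187 m.
|ω_lever| = |0.0835·5.236·+0.21187| / 0.0718815 = 1.2886 rad/s.

1.29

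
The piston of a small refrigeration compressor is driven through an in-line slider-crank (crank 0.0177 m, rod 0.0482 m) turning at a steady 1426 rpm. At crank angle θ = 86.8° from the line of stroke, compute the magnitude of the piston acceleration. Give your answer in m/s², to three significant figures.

133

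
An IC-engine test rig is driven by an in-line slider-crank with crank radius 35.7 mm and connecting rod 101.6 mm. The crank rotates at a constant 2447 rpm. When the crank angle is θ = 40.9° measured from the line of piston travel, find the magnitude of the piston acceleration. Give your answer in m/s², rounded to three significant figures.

ω = 2π·2447/60 = 256.2 rad/s
x(θ) = r cosθ + √(L² − r² sin²θ); with ω constant, a = ω²·d²x/dθ².
d²x/dθ² = −r cosθ − r²(cos2θ)/√u − r⁴ sin²2θ/(4u^{3/2}),  u = L² − r² sin²θ = 0.0097762 m².
Substituting r = 0.0357 m, L = 0.1016 m, θ = 40.9°: d²x/dθ² = -0.029234 m.
a = ω²·d²x/dθ² = (256.2)²·(-0.029234) = -1919.6 m/s²;  |a| = 1919.6 m/s².

1920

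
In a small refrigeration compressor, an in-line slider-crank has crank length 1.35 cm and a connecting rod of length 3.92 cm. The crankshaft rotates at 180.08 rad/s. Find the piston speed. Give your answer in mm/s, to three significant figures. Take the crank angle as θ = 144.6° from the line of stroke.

1000

ω = 180.1 rad/s
For an in-line slider-crank, x = r cosθ + √(L² − r² sin²θ), so v = −rω sinθ·[1 + r cosθ/√(L² − r² sin²θ)].
With r = 0.0135 m, L = 0.0392 m, θ = 144.6°: √(L² − r² sin²θ) = 0.038412 m.
v = −0.0135·180.1·0.57928·[1 + 0.0135·-0.81513/0.038412] = -1.0048 m/s.
|v| = 1.0048 m/s = 1004.8 mm/s.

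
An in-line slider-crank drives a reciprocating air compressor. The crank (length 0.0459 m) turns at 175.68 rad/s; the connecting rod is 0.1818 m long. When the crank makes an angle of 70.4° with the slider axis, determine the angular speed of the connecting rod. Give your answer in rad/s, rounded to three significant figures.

15.3

ω = 175.7 rad/s
The rod makes angle φ with the slider axis where L sinφ = r sinθ; differentiating, L cosφ·φ̇ = r ω cosθ.
L cosφ = √(L² − r² sin²θ) = 0.17658 m.
|ω_rod| = r ω |cosθ| / √(L² − r² sin²θ) = 0.0459·175.7·0.33545/0.17658 = 15.319 rad/s.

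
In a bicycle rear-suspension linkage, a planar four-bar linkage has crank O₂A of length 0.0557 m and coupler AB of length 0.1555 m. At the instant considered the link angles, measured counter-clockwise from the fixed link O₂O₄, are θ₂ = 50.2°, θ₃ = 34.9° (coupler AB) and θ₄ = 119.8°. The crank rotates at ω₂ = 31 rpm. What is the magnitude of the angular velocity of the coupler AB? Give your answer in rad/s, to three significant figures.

1.09

ω₂ = 3.246 rad/s (from 31 rpm).
Differentiating the loop-closure r₂e^{iθ₂}+r₃e^{iθ₃}=r₁+r₄e^{iθ₄} gives r₂ω₂e^{iθ₂}+r₃ω₃e^{iθ₃}=r₄ω₄e^{iθ₄}.
Eliminating the other unknown: ω₃ = r₂ω₂ sin(θ₄−θ₂) / [r₃ sin(θ₃−θ₄)].
Numerator sine = +0.93728; denominator sine = -0.99604.
Result = 0.0557·3.246·(+0.93728) / (0.1555·(-0.99604)) = -1.0942 rad/s; magnitude 1.0942 rad/s.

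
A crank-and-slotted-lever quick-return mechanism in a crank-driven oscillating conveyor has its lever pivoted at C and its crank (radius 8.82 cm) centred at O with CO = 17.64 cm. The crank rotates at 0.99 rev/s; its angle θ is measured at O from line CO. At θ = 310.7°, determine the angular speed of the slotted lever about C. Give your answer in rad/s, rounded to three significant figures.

ω = 6.22 rad/s (from 0.99 rev/s).
Crank pin A relative to C: A = (d + r cosθ, r sinθ); lever angle φ = atan2(r sinθ, d + r cosθ).
Differentiating tanφ: φ̇ = rω(d cosθ + r)/(d² + r² + 2dr cosθ).
d² + r² + 2dr cosθ = |CA|² = 0.0591875 m²;  d cosθ + r = +0.20323 m.
|ω_lever| = |0.0882·6.22·+0.20323| / 0.0591875 = 1.8838 rad/s.

1.88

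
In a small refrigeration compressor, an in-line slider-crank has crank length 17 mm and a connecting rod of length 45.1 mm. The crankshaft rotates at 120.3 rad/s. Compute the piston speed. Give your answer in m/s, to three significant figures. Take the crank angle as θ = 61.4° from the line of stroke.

2.14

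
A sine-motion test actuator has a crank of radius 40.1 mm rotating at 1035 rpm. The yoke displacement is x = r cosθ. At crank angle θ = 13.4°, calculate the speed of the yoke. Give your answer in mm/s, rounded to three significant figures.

1010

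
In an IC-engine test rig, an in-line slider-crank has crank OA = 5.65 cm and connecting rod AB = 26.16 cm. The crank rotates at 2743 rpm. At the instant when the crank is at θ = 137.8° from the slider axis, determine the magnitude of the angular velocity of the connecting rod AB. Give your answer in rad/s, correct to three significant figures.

46.5

ω = 287.2 rad/s (converted from 2743 rpm).
The rod makes angle φ with the slider axis where L sinφ = r sinθ; differentiating, L cosφ·φ̇ = r ω cosθ.
L cosφ = √(L² − r² sin²θ) = 0.25883 m.
|ω_rod| = r ω |cosθ| / √(L² − r² sin²θ) = 0.0565·287.2·0.74080/0.25883 = 46.45 rad/s.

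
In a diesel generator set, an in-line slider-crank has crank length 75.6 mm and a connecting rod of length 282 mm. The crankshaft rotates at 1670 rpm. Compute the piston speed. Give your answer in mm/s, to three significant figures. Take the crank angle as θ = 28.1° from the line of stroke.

ω = 2π·1670/60 = 174.9 rad/s
For an in-line slider-crank, x = r cosθ + √(L² − r² sin²θ), so v = −rω sinθ·[1 + r cosθ/√(L² − r² sin²θ)].
With r = 0.0756 m, L = 0.282 m, θ = 28.1°: √(L² − r² sin²θ) = 0.27974 m.
v = −0.0756·174.9·0.47101·[1 + 0.0756·0.88213/0.27974] = -7.7118 m/s.
|v| = 7.7118 m/s = 7711.8 mm/s.

7710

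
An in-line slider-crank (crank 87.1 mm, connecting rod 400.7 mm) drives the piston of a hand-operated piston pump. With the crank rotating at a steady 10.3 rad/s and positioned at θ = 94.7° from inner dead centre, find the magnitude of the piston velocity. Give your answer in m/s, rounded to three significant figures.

0.878

ω = 10.3 rad/s
For an in-line slider-crank, x = r cosθ + √(L² − r² sin²θ), so v = −rω sinθ·[1 + r cosθ/√(L² − r² sin²θ)].
With r = 0.0871 m, L = 0.4007 m, θ = 94.7°: √(L² − r² sin²θ) = 0.39118 m.
v = −0.0871·10.3·0.99664·[1 + 0.0871·-0.08194/0.39118] = -0.8778 m/s.
|v| = 0.8778 m/s.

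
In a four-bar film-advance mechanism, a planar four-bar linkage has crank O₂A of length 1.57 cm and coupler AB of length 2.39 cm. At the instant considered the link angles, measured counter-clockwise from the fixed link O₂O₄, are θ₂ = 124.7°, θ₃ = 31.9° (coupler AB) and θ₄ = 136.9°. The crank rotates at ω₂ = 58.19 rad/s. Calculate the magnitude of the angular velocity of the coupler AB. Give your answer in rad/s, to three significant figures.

8.36

ω₂ = 58.19 rad/s
Differentiating the loop-closure r₂e^{iθ₂}+r₃e^{iθ₃}=r₁+r₄e^{iθ₄} gives r₂ω₂e^{iθ₂}+r₃ω₃e^{iθ₃}=r₄ω₄e^{iθ₄}.
Eliminating the other unknown: ω₃ = r₂ω₂ sin(θ₄−θ₂) / [r₃ sin(θ₃−θ₄)].
Numerator sine = +0.21132; denominator sine = -0.96593.
Result = 0.0157·58.19·(+0.21132) / (0.0239·(-0.96593)) = -8.3629 rad/s; magnitude 8.3629 rad/s.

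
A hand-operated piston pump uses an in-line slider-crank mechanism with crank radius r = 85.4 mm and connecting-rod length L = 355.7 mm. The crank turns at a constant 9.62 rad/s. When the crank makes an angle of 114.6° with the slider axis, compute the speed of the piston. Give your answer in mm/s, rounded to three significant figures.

ω = 9.62 rad/s
For an in-line slider-crank, x = r cosθ + √(L² − r² sin²θ), so v = −rω sinθ·[1 + r cosθ/√(L² − r² sin²θ)].
With r = 0.0854 m, L = 0.3557 m, θ = 114.6°: √(L² − r² sin²θ) = 0.34712 m.
v = −0.0854·9.62·0.90924·[1 + 0.0854·-0.41628/0.34712] = -0.67048 m/s.
|v| = 0.67048 m/s = 670.48 mm/s.

670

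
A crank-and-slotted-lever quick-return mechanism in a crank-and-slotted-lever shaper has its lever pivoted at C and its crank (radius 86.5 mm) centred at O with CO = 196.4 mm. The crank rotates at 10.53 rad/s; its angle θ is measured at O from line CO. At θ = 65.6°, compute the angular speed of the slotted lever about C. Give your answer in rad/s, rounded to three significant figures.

ω = 10.53 rad/s
Crank pin A relative to C: A = (d + r cosθ, r sinθ); lever angle φ = atan2(r sinθ, d + r cosθ).
Differentiating tanφ: φ̇ = rω(d cosθ + r)/(d² + r² + 2dr cosθ).
d² + r² + 2dr cosθ = |CA|² = 0.0600913 m²;  d cosθ + r = +0.16763 m.
|ω_lever| = |0.0865·10.53·+0.16763| / 0.0600913 = 2.5409 rad/s.

2.54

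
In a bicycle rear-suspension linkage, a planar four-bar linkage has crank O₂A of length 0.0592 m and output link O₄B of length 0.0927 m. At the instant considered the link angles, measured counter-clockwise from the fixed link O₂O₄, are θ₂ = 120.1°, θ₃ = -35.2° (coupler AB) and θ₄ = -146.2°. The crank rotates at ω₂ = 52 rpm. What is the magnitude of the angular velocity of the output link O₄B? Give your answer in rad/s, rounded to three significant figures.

1.56

ω₂ = 5.445 rad/s (from 52 rpm).
Differentiating the loop-closure r₂e^{iθ₂}+r₃e^{iθ₃}=r₁+r₄e^{iθ₄} gives r₂ω₂e^{iθ₂}+r₃ω₃e^{iθ₃}=r₄ω₄e^{iθ₄}.
Eliminating the other unknown: ω₄ = r₂ω₂ sin(θ₂−θ₃) / [r₄ sin(θ₄−θ₃)].
Numerator sine = +0.41787; denominator sine = -0.93358.
Result = 0.0592·5.445·(+0.41787) / (0.0927·(-0.93358)) = -1.5565 rad/s; magnitude 1.5565 rad/s.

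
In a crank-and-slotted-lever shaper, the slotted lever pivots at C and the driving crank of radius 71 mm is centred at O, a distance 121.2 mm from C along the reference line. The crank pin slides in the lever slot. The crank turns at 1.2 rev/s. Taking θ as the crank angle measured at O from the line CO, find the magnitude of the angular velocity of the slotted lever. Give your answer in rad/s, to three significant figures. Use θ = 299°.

2.47

ω = 7.54 rad/s (from 1.2 rev/s).
Crank pin A relative to C: A = (d + r cosθ, r sinθ); lever angle φ = atan2(r sinθ, d + r cosθ).
Differentiating tanφ: φ̇ = rω(d cosθ + r)/(d² + r² + 2dr cosθ).
d² + r² + 2dr cosθ = |CA|² = 0.0280742 m²;  d cosθ + r = +0.12976 m.
|ω_lever| = |0.071·7.54·+0.12976| / 0.0280742 = 2.4743 rad/s.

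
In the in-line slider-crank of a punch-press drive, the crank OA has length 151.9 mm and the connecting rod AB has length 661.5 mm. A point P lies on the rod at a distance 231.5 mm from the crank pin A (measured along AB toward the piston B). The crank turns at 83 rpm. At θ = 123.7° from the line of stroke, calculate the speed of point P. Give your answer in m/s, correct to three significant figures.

1.15

ω = 8.692 rad/s.  Crank-pin speed |V_A| = rω = 1.3203 m/s, perpendicular to OA.
Rod angle: sinφ = −(r/L) sinθ ⇒ φ = -11.014°; ω_rod = −rω cosθ/√(L²−r²sin²θ) = +1.1282 rad/s.
V_P = V_A + ω_rod × AP, with AP = 0.2315 m along the rod.
Components: V_Px = −rω sinθ − a·ω_rod·sinφ = -1.0485 m/s;  V_Py = rω cosθ + a·ω_rod·cosφ = -0.47618 m/s.
|V_P| = √(V_Px² + V_Py²) = 1.1516 m/s.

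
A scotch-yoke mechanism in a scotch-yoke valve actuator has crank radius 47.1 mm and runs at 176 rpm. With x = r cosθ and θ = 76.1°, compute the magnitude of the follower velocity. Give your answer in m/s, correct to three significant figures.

ω = 18.43 rad/s (from 176 rpm).
x = r cosθ ⇒ ẋ = −rω sinθ.
|v| = rω|sinθ| = 0.0471·18.43·|sin 76.1°| = 0.84266 m/s.

0.843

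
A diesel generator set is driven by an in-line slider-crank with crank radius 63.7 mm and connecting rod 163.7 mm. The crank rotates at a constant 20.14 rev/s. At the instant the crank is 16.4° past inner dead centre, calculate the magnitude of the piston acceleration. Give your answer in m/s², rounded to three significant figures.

ω = 2π·20.1 = 126.5 rad/s
x(θ) = r cosθ + √(L² − r² sin²θ); with ω constant, a = ω²·d²x/dθ².
d²x/dθ² = −r cosθ − r²(cos2θ)/√u − r⁴ sin²2θ/(4u^{3/2}),  u = L² − r² sin²θ = 0.0264742 m².
Substituting r = 0.0637 m, L = 0.1637 m, θ = 16.4°: d²x/dθ² = -0.082351 m.
a = ω²·d²x/dθ² = (126.5)²·(-0.082351) = -1318.7 m/s²;  |a| = 1318.7 m/s².

1320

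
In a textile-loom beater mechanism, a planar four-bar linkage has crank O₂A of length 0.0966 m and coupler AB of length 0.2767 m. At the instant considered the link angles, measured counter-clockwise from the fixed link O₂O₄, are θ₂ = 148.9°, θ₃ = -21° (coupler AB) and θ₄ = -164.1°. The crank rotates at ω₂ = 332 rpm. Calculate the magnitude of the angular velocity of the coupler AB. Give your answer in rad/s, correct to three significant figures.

ω₂ = 34.77 rad/s (from 332 rpm).
Differentiating the loop-closure r₂e^{iθ₂}+r₃e^{iθ₃}=r₁+r₄e^{iθ₄} gives r₂ω₂e^{iθ₂}+r₃ω₃e^{iθ₃}=r₄ω₄e^{iθ₄}.
Eliminating the other unknown: ω₃ = r₂ω₂ sin(θ₄−θ₂) / [r₃ sin(θ₃−θ₄)].
Numerator sine = +0.73135; denominator sine = +0.60042.
Result = 0.0966·34.77·(+0.73135) / (0.2767·(+0.60042)) = +14.785 rad/s; magnitude 14.785 rad/s.

14.8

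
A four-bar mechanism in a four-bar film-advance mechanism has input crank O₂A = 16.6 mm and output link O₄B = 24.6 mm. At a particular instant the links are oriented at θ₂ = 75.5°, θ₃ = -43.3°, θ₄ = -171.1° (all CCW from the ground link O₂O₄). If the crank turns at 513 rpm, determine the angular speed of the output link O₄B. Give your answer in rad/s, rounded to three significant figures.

ω₂ = 53.72 rad/s (from 513 rpm).
Differentiating the loop-closure r₂e^{iθ₂}+r₃e^{iθ₃}=r₁+r₄e^{iθ₄} gives r₂ω₂e^{iθ₂}+r₃ω₃e^{iθ₃}=r₄ω₄e^{iθ₄}.
Eliminating the other unknown: ω₄ = r₂ω₂ sin(θ₂−θ₃) / [r₄ sin(θ₄−θ₃)].
Numerator sine = +0.87631; denominator sine = -0.79016.
Result = 0.0166·53.72·(+0.87631) / (0.0246·(-0.79016)) = -40.203 rad/s; magnitude 40.203 rad/s.

40.2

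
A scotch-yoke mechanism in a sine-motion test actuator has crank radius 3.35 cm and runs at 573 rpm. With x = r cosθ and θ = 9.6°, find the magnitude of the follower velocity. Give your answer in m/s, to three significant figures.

ω = 60 rad/s (from 573 rpm).
x = r cosθ ⇒ ẋ = −rω sinθ.
|v| = rω|sinθ| = 0.0335·60·|sin 9.6°| = 0.33523 m/s.

0.335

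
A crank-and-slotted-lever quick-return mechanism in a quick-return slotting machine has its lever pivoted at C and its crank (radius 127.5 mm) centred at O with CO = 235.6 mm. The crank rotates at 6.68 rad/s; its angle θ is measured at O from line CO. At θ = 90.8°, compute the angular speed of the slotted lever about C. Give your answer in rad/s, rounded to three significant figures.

ω = 6.68 rad/s
Crank pin A relative to C: A = (d + r cosθ, r sinθ); lever angle φ = atan2(r sinθ, d + r cosθ).
Differentiating tanφ: φ̇ = rω(d cosθ + r)/(d² + r² + 2dr cosθ).
d² + r² + 2dr cosθ = |CA|² = 0.0709248 m²;  d cosθ + r = +0.12421 m.
|ω_lever| = |0.1275·6.68·+0.12421| / 0.0709248 = 1.4916 rad/s.

1.49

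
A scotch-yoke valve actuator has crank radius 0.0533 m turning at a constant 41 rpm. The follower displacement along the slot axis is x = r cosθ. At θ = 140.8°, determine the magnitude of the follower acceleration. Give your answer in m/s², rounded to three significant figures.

ω = 4.294 rad/s (from 41 rpm).
x = r cosθ ⇒ ẍ = −rω² cosθ (ω constant).
|a| = rω²|cosθ| = 0.0533·(4.294)²·|cos 140.8°| = 0.76142 m/s².

0.761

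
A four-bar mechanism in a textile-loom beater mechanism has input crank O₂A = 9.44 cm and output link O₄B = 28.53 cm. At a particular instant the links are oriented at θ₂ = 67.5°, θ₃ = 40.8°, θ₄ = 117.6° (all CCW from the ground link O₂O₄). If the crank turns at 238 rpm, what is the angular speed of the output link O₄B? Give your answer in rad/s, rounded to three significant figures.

3.81

ω₂ = 24.92 rad/s (from 238 rpm).
Differentiating the loop-closure r₂e^{iθ₂}+r₃e^{iθ₃}=r₁+r₄e^{iθ₄} gives r₂ω₂e^{iθ₂}+r₃ω₃e^{iθ₃}=r₄ω₄e^{iθ₄}.
Eliminating the other unknown: ω₄ = r₂ω₂ sin(θ₂−θ₃) / [r₄ sin(θ₄−θ₃)].
Numerator sine = +0.44932; denominator sine = +0.97358.
Result = 0.0944·24.92·(+0.44932) / (0.2853·(+0.97358)) = +3.8059 rad/s; magnitude 3.8059 rad/s.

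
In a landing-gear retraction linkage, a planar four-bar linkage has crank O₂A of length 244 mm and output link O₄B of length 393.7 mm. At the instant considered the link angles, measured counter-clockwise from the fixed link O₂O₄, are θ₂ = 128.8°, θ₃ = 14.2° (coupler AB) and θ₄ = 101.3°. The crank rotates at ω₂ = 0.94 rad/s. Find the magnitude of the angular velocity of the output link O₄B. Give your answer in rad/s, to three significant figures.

0.530

ω₂ = 0.94 rad/s
Differentiating the loop-closure r₂e^{iθ₂}+r₃e^{iθ₃}=r₁+r₄e^{iθ₄} gives r₂ω₂e^{iθ₂}+r₃ω₃e^{iθ₃}=r₄ω₄e^{iθ₄}.
Eliminating the other unknown: ω₄ = r₂ω₂ sin(θ₂−θ₃) / [r₄ sin(θ₄−θ₃)].
Numerator sine = +0.90924; denominator sine = +0.99872.
Result = 0.244·0.94·(+0.90924) / (0.3937·(+0.99872)) = +0.53038 rad/s; magnitude 0.53038 rad/s.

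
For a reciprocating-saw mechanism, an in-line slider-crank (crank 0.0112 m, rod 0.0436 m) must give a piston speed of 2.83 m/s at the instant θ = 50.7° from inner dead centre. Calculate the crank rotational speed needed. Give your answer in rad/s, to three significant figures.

280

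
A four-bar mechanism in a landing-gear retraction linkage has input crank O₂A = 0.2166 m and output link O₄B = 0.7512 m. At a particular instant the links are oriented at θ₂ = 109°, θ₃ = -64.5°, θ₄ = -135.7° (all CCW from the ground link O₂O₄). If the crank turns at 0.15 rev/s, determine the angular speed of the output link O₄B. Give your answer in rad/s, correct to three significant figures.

0.0325

ω₂ = 0.9425 rad/s (from 0.15 rev/s).
Differentiating the loop-closure r₂e^{iθ₂}+r₃e^{iθ₃}=r₁+r₄e^{iθ₄} gives r₂ω₂e^{iθ₂}+r₃ω₃e^{iθ₃}=r₄ω₄e^{iθ₄}.
Eliminating the other unknown: ω₄ = r₂ω₂ sin(θ₂−θ₃) / [r₄ sin(θ₄−θ₃)].
Numerator sine = +0.11320; denominator sine = -0.94665.
Result = 0.2166·0.9425·(+0.11320) / (0.7512·(-0.94665)) = -0.032497 rad/s; magnitude 0.032497 rad/s.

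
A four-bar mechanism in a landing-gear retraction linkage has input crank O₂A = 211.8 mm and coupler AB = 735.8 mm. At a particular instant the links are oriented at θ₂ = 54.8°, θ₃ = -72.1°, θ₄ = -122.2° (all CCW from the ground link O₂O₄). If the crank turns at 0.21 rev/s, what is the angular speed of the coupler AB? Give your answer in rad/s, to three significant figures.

ω₂ = 1.319 rad/s (from 0.21 rev/s).
Differentiating the loop-closure r₂e^{iθ₂}+r₃e^{iθ₃}=r₁+r₄e^{iθ₄} gives r₂ω₂e^{iθ₂}+r₃ω₃e^{iθ₃}=r₄ω₄e^{iθ₄}.
Eliminating the other unknown: ω₃ = r₂ω₂ sin(θ₄−θ₂) / [r₃ sin(θ₃−θ₄)].
Numerator sine = -0.05234; denominator sine = +0.76717.
Result = 0.2118·1.319·(-0.05234) / (0.7358·(+0.76717)) = -0.025911 rad/s; magnitude 0.025911 rad/s.

0.0259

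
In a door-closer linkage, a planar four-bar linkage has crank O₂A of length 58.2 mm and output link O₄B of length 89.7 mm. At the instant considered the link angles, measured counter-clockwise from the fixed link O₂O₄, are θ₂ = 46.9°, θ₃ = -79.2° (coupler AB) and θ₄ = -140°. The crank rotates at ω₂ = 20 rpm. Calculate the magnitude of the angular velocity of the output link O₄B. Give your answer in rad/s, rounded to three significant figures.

1.26

ω₂ = 2.094 rad/s (from 20 rpm).
Differentiating the loop-closure r₂e^{iθ₂}+r₃e^{iθ₃}=r₁+r₄e^{iθ₄} gives r₂ω₂e^{iθ₂}+r₃ω₃e^{iθ₃}=r₄ω₄e^{iθ₄}.
Eliminating the other unknown: ω₄ = r₂ω₂ sin(θ₂−θ₃) / [r₄ sin(θ₄−θ₃)].
Numerator sine = +0.80799; denominator sine = -0.87292.
Result = 0.0582·2.094·(+0.80799) / (0.0897·(-0.87292)) = -1.2578 rad/s; magnitude 1.2578 rad/s.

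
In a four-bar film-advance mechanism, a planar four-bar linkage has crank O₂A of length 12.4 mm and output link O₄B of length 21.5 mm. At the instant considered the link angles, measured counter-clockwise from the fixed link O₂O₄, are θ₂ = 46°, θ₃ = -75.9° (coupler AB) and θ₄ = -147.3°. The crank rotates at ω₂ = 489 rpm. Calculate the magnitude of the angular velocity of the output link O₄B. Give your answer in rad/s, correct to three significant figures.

ω₂ = 51.21 rad/s (from 489 rpm).
Differentiating the loop-closure r₂e^{iθ₂}+r₃e^{iθ₃}=r₁+r₄e^{iθ₄} gives r₂ω₂e^{iθ₂}+r₃ω₃e^{iθ₃}=r₄ω₄e^{iθ₄}.
Eliminating the other unknown: ω₄ = r₂ω₂ sin(θ₂−θ₃) / [r₄ sin(θ₄−θ₃)].
Numerator sine = +0.84897; denominator sine = -0.94777.
Result = 0.0124·51.21·(+0.84897) / (0.0215·(-0.94777)) = -26.455 rad/s; magnitude 26.455 rad/s.

26.5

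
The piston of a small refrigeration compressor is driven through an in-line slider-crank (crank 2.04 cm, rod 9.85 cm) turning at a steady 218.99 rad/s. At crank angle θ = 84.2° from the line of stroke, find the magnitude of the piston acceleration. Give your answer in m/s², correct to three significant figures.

ω = 219 rad/s
x(θ) = r cosθ + √(L² − r² sin²θ); with ω constant, a = ω²·d²x/dθ².
d²x/dθ² = −r cosθ − r²(cos2θ)/√u − r⁴ sin²2θ/(4u^{3/2}),  u = L² − r² sin²θ = 0.00929034 m².
Substituting r = 0.0204 m, L = 0.0985 m, θ = 84.2°: d²x/dθ² = +0.0021659 m.
a = ω²·d²x/dθ² = (219)²·(+0.0021659) = +103.87 m/s²;  |a| = 103.87 m/s².

104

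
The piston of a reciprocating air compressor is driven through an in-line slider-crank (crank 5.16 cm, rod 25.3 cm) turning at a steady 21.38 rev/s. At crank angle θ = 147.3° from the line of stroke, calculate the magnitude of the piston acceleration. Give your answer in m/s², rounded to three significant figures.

ω = 2π·21.4 = 134.3 rad/s
x(θ) = r cosθ + √(L² − r² sin²θ); with ω constant, a = ω²·d²x/dθ².
d²x/dθ² = −r cosθ − r²(cos2θ)/√u − r⁴ sin²2θ/(4u^{3/2}),  u = L² − r² sin²θ = 0.0632319 m².
Substituting r = 0.0516 m, L = 0.253 m, θ = 147.3°: d²x/dθ² = +0.038922 m.
a = ω²·d²x/dθ² = (134.3)²·(+0.038922) = +702.38 m/s²;  |a| = 702.38 m/s².

702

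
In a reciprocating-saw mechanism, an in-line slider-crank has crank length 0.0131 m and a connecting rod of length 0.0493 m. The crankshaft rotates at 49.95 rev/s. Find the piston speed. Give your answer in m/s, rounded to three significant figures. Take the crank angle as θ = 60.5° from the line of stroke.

ω = 2π·50 = 313.8 rad/s
For an in-line slider-crank, x = r cosθ + √(L² − r² sin²θ), so v = −rω sinθ·[1 + r cosθ/√(L² − r² sin²θ)].
With r = 0.0131 m, L = 0.0493 m, θ = 60.5°: √(L² − r² sin²θ) = 0.047963 m.
v = −0.0131·313.8·0.87036·[1 + 0.0131·0.49242/0.047963] = -4.0596 m/s.
|v| = 4.0596 m/s.

4.06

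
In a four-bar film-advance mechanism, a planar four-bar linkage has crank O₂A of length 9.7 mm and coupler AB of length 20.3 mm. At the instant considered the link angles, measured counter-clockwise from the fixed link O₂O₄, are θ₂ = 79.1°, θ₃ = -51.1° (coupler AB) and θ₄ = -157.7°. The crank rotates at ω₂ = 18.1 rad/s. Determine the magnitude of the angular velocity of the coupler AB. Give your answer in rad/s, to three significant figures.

7.55

ω₂ = 18.1 rad/s
Differentiating the loop-closure r₂e^{iθ₂}+r₃e^{iθ₃}=r₁+r₄e^{iθ₄} gives r₂ω₂e^{iθ₂}+r₃ω₃e^{iθ₃}=r₄ω₄e^{iθ₄}.
Eliminating the other unknown: ω₃ = r₂ω₂ sin(θ₄−θ₂) / [r₃ sin(θ₃−θ₄)].
Numerator sine = +0.83676; denominator sine = +0.95832.
Result = 0.0097·18.1·(+0.83676) / (0.0203·(+0.95832)) = +7.5517 rad/s; magnitude 7.5517 rad/s.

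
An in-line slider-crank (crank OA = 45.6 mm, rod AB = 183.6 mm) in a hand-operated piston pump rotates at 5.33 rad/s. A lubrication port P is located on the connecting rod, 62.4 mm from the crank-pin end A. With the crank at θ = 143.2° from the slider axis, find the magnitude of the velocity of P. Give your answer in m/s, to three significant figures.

0.187

ω = 5.33 rad/s.  Crank-pin speed |V_A| = rω = 0.24305 m/s, perpendicular to OA.
Rod angle: sinφ = −(r/L) sinθ ⇒ φ = -8.556°; ω_rod = −rω cosθ/√(L²−r²sin²θ) = +1.0719 rad/s.
V_P = V_A + ω_rod × AP, with AP = 0.0624 m along the rod.
Components: V_Px = −rω sinθ − a·ω_rod·sinφ = -0.13564 m/s;  V_Py = rω cosθ + a·ω_rod·cosφ = -0.12847 m/s.
|V_P| = √(V_Px² + V_Py²) = 0.18682 m/s.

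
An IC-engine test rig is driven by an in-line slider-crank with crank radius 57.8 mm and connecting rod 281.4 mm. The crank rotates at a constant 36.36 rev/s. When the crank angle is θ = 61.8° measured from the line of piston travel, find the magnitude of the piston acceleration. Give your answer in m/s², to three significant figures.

ω = 2π·36.4 = 228.5 rad/s
x(θ) = r cosθ + √(L² − r² sin²θ); with ω constant, a = ω²·d²x/dθ².
d²x/dθ² = −r cosθ − r²(cos2θ)/√u − r⁴ sin²2θ/(4u^{3/2}),  u = L² − r² sin²θ = 0.0765911 m².
Substituting r = 0.0578 m, L = 0.2814 m, θ = 61.8°: d²x/dθ² = -0.020724 m.
a = ω²·d²x/dθ² = (228.5)²·(-0.020724) = -1081.7 m/s²;  |a| = 1081.7 m/s².

1080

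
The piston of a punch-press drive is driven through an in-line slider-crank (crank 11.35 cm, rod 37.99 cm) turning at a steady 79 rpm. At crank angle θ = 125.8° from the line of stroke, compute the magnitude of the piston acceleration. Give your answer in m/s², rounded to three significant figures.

ω = 2π·79/60 = 8.273 rad/s
x(θ) = r cosθ + √(L² − r² sin²θ); with ω constant, a = ω²·d²x/dθ².
d²x/dθ² = −r cosθ − r²(cos2θ)/√u − r⁴ sin²2θ/(4u^{3/2}),  u = L² − r² sin²θ = 0.13585 m².
Substituting r = 0.1135 m, L = 0.3799 m, θ = 125.8°: d²x/dθ² = +0.076679 m.
a = ω²·d²x/dθ² = (8.273)²·(+0.076679) = +5.2479 m/s²;  |a| = 5.2479 m/s².

5.25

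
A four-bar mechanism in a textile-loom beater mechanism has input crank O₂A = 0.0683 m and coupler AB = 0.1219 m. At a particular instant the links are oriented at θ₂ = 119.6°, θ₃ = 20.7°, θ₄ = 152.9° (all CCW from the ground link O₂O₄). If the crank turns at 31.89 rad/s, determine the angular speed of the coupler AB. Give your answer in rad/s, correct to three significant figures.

ω₂ = 31.89 rad/s
Differentiating the loop-closure r₂e^{iθ₂}+r₃e^{iθ₃}=r₁+r₄e^{iθ₄} gives r₂ω₂e^{iθ₂}+r₃ω₃e^{iθ₃}=r₄ω₄e^{iθ₄}.
Eliminating the other unknown: ω₃ = r₂ω₂ sin(θ₄−θ₂) / [r₃ sin(θ₃−θ₄)].
Numerator sine = +0.54902; denominator sine = -0.74080.
Result = 0.0683·31.89·(+0.54902) / (0.1219·(-0.74080)) = -13.242 rad/s; magnitude 13.242 rad/s.

13.2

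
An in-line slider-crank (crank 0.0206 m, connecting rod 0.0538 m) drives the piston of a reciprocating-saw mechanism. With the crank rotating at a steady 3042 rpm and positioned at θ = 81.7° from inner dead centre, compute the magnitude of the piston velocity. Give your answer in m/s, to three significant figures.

6.88

ω = 2π·3042/60 = 318.6 rad/s
For an in-line slider-crank, x = r cosθ + √(L² − r² sin²θ), so v = −rω sinθ·[1 + r cosθ/√(L² − r² sin²θ)].
With r = 0.0206 m, L = 0.0538 m, θ = 81.7°: √(L² − r² sin²θ) = 0.049789 m.
v = −0.0206·318.6·0.98953·[1 + 0.0206·0.14436/0.049789] = -6.8814 m/s.
|v| = 6.8814 m/s.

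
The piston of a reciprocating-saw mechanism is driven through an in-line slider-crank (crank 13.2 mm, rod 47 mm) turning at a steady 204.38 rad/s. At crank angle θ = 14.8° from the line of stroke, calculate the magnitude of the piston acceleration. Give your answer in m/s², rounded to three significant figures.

ω = 204.4 rad/s
x(θ) = r cosθ + √(L² − r² sin²θ); with ω constant, a = ω²·d²x/dθ².
d²x/dθ² = −r cosθ − r²(cos2θ)/√u − r⁴ sin²2θ/(4u^{3/2}),  u = L² − r² sin²θ = 0.00219763 m².
Substituting r = 0.0132 m, L = 0.047 m, θ = 14.8°: d²x/dθ² = -0.016012 m.
a = ω²·d²x/dθ² = (204.4)²·(-0.016012) = -668.83 m/s²;  |a| = 668.83 m/s².

669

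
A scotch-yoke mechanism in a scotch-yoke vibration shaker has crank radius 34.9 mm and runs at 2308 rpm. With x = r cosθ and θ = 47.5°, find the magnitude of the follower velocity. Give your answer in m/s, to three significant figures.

ω = 241.7 rad/s (from 2308 rpm).
x = r cosθ ⇒ ẋ = −rω sinθ.
|v| = rω|sinθ| = 0.0349·241.7·|sin 47.5°| = 6.219 m/s.

6.22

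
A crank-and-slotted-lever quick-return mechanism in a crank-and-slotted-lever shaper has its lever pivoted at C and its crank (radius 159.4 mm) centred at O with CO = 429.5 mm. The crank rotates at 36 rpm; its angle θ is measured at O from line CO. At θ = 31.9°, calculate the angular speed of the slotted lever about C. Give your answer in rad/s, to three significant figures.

0.966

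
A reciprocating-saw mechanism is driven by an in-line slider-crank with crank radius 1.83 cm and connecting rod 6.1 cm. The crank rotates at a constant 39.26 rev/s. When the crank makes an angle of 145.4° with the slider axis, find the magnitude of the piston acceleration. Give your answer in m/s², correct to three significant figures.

ω = 2π·39.3 = 246.7 rad/s
x(θ) = r cosθ + √(L² − r² sin²θ); with ω constant, a = ω²·d²x/dθ².
d²x/dθ² = −r cosθ − r²(cos2θ)/√u − r⁴ sin²2θ/(4u^{3/2}),  u = L² − r² sin²θ = 0.00361302 m².
Substituting r = 0.0183 m, L = 0.061 m, θ = 145.4°: d²x/dθ² = +0.012972 m.
a = ω²·d²x/dθ² = (246.7)²·(+0.012972) = +789.35 m/s²;  |a| = 789.35 m/s².

789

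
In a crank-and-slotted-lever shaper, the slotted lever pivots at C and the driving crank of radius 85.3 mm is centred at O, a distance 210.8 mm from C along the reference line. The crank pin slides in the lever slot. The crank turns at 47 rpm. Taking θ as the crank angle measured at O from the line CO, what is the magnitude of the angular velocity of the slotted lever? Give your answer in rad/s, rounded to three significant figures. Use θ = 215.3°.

1.63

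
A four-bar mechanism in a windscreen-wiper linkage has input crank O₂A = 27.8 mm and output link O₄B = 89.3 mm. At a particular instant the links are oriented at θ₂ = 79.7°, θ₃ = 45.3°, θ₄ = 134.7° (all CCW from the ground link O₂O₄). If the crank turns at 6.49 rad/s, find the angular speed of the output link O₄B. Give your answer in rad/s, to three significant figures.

ω₂ = 6.49 rad/s
Differentiating the loop-closure r₂e^{iθ₂}+r₃e^{iθ₃}=r₁+r₄e^{iθ₄} gives r₂ω₂e^{iθ₂}+r₃ω₃e^{iθ₃}=r₄ω₄e^{iθ₄}.
Eliminating the other unknown: ω₄ = r₂ω₂ sin(θ₂−θ₃) / [r₄ sin(θ₄−θ₃)].
Numerator sine = +0.56497; denominator sine = +0.99995.
Result = 0.0278·6.49·(+0.56497) / (0.0893·(+0.99995)) = +1.1415 rad/s; magnitude 1.1415 rad/s.

1.14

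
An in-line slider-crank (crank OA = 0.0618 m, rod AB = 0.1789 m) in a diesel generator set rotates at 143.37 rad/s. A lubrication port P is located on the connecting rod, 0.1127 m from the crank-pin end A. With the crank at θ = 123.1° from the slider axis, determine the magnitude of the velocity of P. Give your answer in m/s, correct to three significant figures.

6.74

ω = 143.4 rad/s.  Crank-pin speed |V_A| = rω = 8.8603 m/s, perpendicular to OA.
Rod angle: sinφ = −(r/L) sinθ ⇒ φ = -16.821°; ω_rod = −rω cosθ/√(L²−r²sin²θ) = +28.255 rad/s.
V_P = V_A + ω_rod × AP, with AP = 0.1127 m along the rod.
Components: V_Px = −rω sinθ − a·ω_rod·sinφ = -6.5009 m/s;  V_Py = rω cosθ + a·ω_rod·cosφ = -1.7905 m/s.
|V_P| = √(V_Px² + V_Py²) = 6.743 m/s.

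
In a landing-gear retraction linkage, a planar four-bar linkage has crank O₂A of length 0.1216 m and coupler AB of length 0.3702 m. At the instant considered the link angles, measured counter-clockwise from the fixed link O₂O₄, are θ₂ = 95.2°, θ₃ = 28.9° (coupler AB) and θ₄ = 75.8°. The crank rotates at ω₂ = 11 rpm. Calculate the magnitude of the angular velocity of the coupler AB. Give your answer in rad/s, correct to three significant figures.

ω₂ = 1.152 rad/s (from 11 rpm).
Differentiating the loop-closure r₂e^{iθ₂}+r₃e^{iθ₃}=r₁+r₄e^{iθ₄} gives r₂ω₂e^{iθ₂}+r₃ω₃e^{iθ₃}=r₄ω₄e^{iθ₄}.
Eliminating the other unknown: ω₃ = r₂ω₂ sin(θ₄−θ₂) / [r₃ sin(θ₃−θ₄)].
Numerator sine = -0.33216; denominator sine = -0.73016.
Result = 0.1216·1.152·(-0.33216) / (0.3702·(-0.73016)) = +0.17213 rad/s; magnitude 0.17213 rad/s.

0.172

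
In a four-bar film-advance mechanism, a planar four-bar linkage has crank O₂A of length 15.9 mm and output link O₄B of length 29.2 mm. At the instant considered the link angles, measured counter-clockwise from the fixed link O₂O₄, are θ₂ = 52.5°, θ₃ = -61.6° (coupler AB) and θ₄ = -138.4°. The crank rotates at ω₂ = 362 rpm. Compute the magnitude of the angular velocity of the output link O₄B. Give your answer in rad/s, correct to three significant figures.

19.4

ω₂ = 37.91 rad/s (from 362 rpm).
Differentiating the loop-closure r₂e^{iθ₂}+r₃e^{iθ₃}=r₁+r₄e^{iθ₄} gives r₂ω₂e^{iθ₂}+r₃ω₃e^{iθ₃}=r₄ω₄e^{iθ₄}.
Eliminating the other unknown: ω₄ = r₂ω₂ sin(θ₂−θ₃) / [r₄ sin(θ₄−θ₃)].
Numerator sine = +0.91283; denominator sine = -0.97358.
Result = 0.0159·37.91·(+0.91283) / (0.0292·(-0.97358)) = -19.354 rad/s; magnitude 19.354 rad/s.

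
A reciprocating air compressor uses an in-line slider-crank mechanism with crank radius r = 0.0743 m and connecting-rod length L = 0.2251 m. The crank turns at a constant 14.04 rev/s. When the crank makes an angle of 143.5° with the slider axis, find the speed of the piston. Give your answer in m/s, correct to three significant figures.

2.84

ω = 2π·14 = 88.22 rad/s
For an in-line slider-crank, x = r cosθ + √(L² − r² sin²θ), so v = −rω sinθ·[1 + r cosθ/√(L² − r² sin²θ)].
With r = 0.0743 m, L = 0.2251 m, θ = 143.5°: √(L² − r² sin²θ) = 0.22072 m.
v = −0.0743·88.22·0.59482·[1 + 0.0743·-0.80386/0.22072] = -2.8437 m/s.
|v| = 2.8437 m/s.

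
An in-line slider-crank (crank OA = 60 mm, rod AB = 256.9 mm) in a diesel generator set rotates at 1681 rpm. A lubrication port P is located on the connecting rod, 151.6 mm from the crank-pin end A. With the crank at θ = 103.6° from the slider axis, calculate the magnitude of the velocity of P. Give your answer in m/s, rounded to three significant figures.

ω = 176 rad/s.  Crank-pin speed |V_A| = rω = 10.562 m/s, perpendicular to OA.
Rod angle: sinφ = −(r/L) sinθ ⇒ φ = -13.121°; ω_rod = −rω cosθ/√(L²−r²sin²θ) = +9.9266 rad/s.
V_P = V_A + ω_rod × AP, with AP = 0.1516 m along the rod.
Components: V_Px = −rω sinθ − a·ω_rod·sinφ = -9.9243 m/s;  V_Py = rω cosθ + a·ω_rod·cosφ = -1.018 m/s.
|V_P| = √(V_Px² + V_Py²) = 9.9763 m/s.

9.98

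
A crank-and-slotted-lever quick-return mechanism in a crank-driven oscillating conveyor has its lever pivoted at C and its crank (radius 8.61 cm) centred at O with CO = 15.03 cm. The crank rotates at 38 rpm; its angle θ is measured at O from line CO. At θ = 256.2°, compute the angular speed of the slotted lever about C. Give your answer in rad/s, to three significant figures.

0.722

ω = 3.979 rad/s (from 38 rpm).
Crank pin A relative to C: A = (d + r cosθ, r sinθ); lever angle φ = atan2(r sinθ, d + r cosθ).
Differentiating tanφ: φ̇ = rω(d cosθ + r)/(d² + r² + 2dr cosθ).
d² + r² + 2dr cosθ = |CA|² = 0.0238297 m²;  d cosθ + r = +0.050248 m.
|ω_lever| = |0.0861·3.979·+0.050248| / 0.0238297 = 0.72247 rad/s.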